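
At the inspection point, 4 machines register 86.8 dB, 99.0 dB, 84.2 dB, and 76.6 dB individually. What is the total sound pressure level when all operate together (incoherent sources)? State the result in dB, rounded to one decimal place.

99.4 dB

For uncorrelated sources the intensities add, so convert each level to linear form, sum, and take 10·log₁₀ of the total.
Σ 10^(L/10) = 10^(86.8/10) + 10^(99.0/10) + 10^(84.2/10) + 10^(76.6/10) = 8.731e+09.
L_total = 10·log₁₀(8.731e+09) = 99.41 dB.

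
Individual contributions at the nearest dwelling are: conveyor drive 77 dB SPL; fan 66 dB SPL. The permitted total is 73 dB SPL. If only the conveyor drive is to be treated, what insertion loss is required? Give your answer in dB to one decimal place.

5.0 dB

Everything except the conveyor drive sums to 10^(66/10) = 3.981e+06 in linear terms, 66.00 dB SPL.
The limit corresponds to 10^(73/10) = 1.995e+07; subtracting the fixed part leaves 1.597e+07 for the conveyor drive, i.e. 72.03 dB SPL.
Required insertion loss = 77 − 72.03 = 4.97 dB.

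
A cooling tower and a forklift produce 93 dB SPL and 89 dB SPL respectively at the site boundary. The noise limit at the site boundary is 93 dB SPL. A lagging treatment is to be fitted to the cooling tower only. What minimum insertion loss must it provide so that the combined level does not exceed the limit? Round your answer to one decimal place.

2.2 dB

Fixed contribution from the other source: Σ 10^(L/10) = 10^(89/10) = 7.943e+08 (89.00 dB SPL).
The limit corresponds to 10^(93/10) = 1.995e+09; subtracting the fixed part leaves 1.201e+09 for the cooling tower, i.e. 90.80 dB SPL.
So the cooling tower must be reduced from 93 to 90.80 dB SPL: IL = 2.20 dB.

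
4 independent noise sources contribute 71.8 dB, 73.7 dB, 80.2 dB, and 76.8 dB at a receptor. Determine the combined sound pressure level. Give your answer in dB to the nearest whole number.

83 dB

For uncorrelated sources the intensities add, so convert each level to linear form, sum, and take 10·log₁₀ of the total.
Σ 10^(L/10) = 10^(71.8/10) + 10^(73.7/10) + 10^(80.2/10) + 10^(76.8/10) = 1.912e+08.
L_total = 10·log₁₀(1.912e+08) = 82.81 dB.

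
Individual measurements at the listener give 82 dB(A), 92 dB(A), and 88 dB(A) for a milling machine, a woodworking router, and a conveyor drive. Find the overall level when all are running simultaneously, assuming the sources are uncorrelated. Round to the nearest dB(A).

94 dB(A)

Incoherent sources combine by intensity addition: L_total = 10·log₁₀(Σ 10^(L_i/10)).
Σ 10^(L/10) = 10^(82/10) + 10^(92/10) + 10^(88/10) = 2.374e+09.
L_total = 10·log₁₀(2.374e+09) = 93.76 dB(A).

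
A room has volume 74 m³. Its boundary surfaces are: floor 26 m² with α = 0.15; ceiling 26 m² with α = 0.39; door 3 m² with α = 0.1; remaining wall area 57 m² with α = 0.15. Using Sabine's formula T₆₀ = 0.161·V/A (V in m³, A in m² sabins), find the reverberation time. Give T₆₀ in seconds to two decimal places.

A = Σ Sᵢαᵢ = 26·0.15 + 26·0.39 + 3·0.1 + 57·0.15 = 22.89 m².
T₆₀ = 0.161·V/A = 0.161·74/22.89 = 0.520 s.

0.52 s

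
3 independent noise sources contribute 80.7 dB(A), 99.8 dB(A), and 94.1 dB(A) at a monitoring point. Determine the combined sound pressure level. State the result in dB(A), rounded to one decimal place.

100.9 dB(A)

For uncorrelated sources the intensities add, so convert each level to linear form, sum, and take 10·log₁₀ of the total.
Σ 10^(L/10) = 10^(80.7/10) + 10^(99.8/10) + 10^(94.1/10) = 1.224e+10.
L_total = 10·log₁₀(1.224e+10) = 100.88 dB(A).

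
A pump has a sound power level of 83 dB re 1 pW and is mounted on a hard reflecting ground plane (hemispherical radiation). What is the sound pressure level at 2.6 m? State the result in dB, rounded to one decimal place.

66.7 dB

Free-field hemispherical radiation: L_p = L_w − 10·log₁₀(2π·r²), r = 2.6 m.
2π·r² = 42.47 m², 10·log₁₀ of that is 16.281 dB.
L_p = 83 − 16.281 = 66.72 dB.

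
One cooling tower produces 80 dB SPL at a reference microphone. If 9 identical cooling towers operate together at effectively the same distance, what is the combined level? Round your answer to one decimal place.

N identical incoherent sources raise the level by 10·log₁₀ N.
L_total = 80 + 10·log₁₀(9) = 80 + 9.542 = 89.54 dB SPL.

89.5 dB SPL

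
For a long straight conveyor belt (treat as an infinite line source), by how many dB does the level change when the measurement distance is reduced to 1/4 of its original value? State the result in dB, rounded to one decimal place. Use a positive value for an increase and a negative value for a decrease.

+6.0 dB

A line source loses 3 dB per doubling of distance; generally ΔL = −10·log₁₀(r₂/r₁).
ΔL = −10·log₁₀(0.25) = +6.02 dB.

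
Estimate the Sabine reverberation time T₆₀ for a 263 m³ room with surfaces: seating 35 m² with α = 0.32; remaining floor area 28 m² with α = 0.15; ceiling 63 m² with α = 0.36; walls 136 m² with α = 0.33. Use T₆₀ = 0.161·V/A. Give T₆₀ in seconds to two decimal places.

Total absorption A = 35·0.32 + 28·0.15 + 63·0.36 + 136·0.33 = 82.96 m² sabins.
T₆₀ = 0.161 × 263 / 82.96 = 0.510 s.

0.51 s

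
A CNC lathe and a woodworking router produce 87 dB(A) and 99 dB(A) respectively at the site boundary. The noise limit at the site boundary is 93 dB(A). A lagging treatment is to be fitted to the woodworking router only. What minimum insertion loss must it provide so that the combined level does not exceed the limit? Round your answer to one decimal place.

The untreated sources together contribute 10^(87/10) = 5.012e+08, i.e. 87.00 dB(A).
The limit corresponds to 10^(93/10) = 1.995e+09; subtracting the fixed part leaves 1.494e+09 for the woodworking router, i.e. 91.74 dB(A).
So the woodworking router must be reduced from 99 to 91.74 dB(A): IL = 7.26 dB.

7.3 dB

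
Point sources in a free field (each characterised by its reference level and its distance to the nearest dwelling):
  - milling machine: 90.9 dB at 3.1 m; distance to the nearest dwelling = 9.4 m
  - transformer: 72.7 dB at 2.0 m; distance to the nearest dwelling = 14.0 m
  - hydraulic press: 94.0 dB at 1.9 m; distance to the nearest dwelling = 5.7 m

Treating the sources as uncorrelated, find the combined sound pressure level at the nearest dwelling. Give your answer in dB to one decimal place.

86.2 dB

Propagate each source to the receiver with L = L_ref − 20·log₁₀(r/r_ref), then add intensities.
milling machine: 90.9 − 20·log₁₀(9.4/3.1) = 90.9 − 9.64 = 81.26 dB.
transformer: 72.7 − 20·log₁₀(14.0/2.0) = 72.7 − 16.90 = 55.80 dB.
hydraulic press: 94.0 − 20·log₁₀(5.7/1.9) = 94.0 − 9.54 = 84.46 dB.
Σ 10^(L/10) = 4.133e+08 → L_total = 10·log₁₀(4.133e+08) = 86.16 dB.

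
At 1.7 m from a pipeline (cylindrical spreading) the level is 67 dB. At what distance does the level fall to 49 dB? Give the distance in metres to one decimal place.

107.3 m

The 18.0 dB drop corresponds to a distance ratio of 10^(18.0/10) for a line source.
r₂ = 1.7·10^((67−49)/10) = 1.7·10^(18.0/10) = 107.26 m.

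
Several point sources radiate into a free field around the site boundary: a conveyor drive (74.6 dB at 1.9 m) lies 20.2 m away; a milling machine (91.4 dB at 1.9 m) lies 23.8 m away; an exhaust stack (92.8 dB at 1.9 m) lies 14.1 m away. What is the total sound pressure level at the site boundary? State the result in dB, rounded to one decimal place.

76.4 dB

Propagate each source to the receiver with L = L_ref − 20·log₁₀(r/r_ref), then add intensities.
conveyor drive: 74.6 − 20·log₁₀(20.2/1.9) = 74.6 − 20.53 = 54.07 dB.
milling machine: 91.4 − 20·log₁₀(23.8/1.9) = 91.4 − 21.96 = 69.44 dB.
exhaust stack: 92.8 − 20·log₁₀(14.1/1.9) = 92.8 − 17.41 = 75.39 dB.
Σ 10^(L/10) = 4.365e+07 → L_total = 10·log₁₀(4.365e+07) = 76.40 dB.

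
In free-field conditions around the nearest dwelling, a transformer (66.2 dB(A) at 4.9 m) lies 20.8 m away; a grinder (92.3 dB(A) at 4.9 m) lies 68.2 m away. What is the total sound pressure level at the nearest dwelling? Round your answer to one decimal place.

69.5 dB(A)

First find each source's level at the receiver (point-source: −20·log₁₀(r/r_ref)), then combine on an intensity basis.
transformer: 66.2 − 20·log₁₀(20.8/4.9) = 66.2 − 12.56 = 53.64 dB(A).
grinder: 92.3 − 20·log₁₀(68.2/4.9) = 92.3 − 22.87 = 69.43 dB(A).
Σ 10^(L/10) = 8.998e+06 → L_total = 10·log₁₀(8.998e+06) = 69.54 dB(A).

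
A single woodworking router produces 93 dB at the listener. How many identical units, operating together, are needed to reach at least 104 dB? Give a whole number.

Need L₁ + 10·log₁₀ N ≥ 104, i.e. log₁₀ N ≥ 1.10.
N ≥ 10^(11.0/10) = 12.589, so N = 13.

13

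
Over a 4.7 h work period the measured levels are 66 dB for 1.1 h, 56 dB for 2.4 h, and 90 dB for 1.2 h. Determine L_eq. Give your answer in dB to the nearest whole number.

84 dB

The energy average is taken in the linear domain: L_eq = 10·log₁₀[(Σ tᵢ·10^(Lᵢ/10))/T], T = 4.7 h.
Σ tᵢ·10^(Lᵢ/10) = 1.1·10^(66/10) + 2.4·10^(56/10) + 1.2·10^(90/10) = 1.205e+09.
L_eq = 10·log₁₀(1.205e+09/4.7) = 84.09 dB.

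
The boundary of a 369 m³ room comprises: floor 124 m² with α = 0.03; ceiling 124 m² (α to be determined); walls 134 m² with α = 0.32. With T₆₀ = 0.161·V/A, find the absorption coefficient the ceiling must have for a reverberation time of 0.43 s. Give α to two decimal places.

0.74

Required total absorption A = 0.161·369/0.43 = 138.16 m².
Absorption from the other surfaces = 124·0.03 + 134·0.32 = 46.60 m², so the ceiling must supply 91.56 m² over 124 m².
α = 91.56/124 = 0.738.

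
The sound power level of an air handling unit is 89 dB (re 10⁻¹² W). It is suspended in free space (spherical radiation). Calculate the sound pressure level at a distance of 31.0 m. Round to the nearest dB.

48 dB

L_p = L_w − 10·log₁₀(4π·r²) with r = 31.0 m.
4π·r² = 1.208e+04 m², 10·log₁₀ of that is 40.819 dB.
L_p = 89 − 40.819 = 48.18 dB.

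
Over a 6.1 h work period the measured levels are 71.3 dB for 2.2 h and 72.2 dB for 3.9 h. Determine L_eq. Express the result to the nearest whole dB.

Weight each interval's intensity by its duration and average over T = 6.1 h:
Σ tᵢ·10^(Lᵢ/10) = 2.2·10^(71.3/10) + 3.9·10^(72.2/10) = 9.440e+07.
L_eq = 10·log₁₀(9.440e+07/6.1) = 71.90 dB.

72 dB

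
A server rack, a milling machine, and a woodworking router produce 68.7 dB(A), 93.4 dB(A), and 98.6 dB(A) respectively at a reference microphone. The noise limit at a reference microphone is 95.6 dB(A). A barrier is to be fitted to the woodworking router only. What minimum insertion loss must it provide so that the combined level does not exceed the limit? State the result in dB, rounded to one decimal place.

Everything except the woodworking router sums to 10^(68.7/10) + 10^(93.4/10) = 2.195e+09 in linear terms, 93.41 dB(A).
The limit corresponds to 10^(95.6/10) = 3.631e+09; subtracting the fixed part leaves 1.436e+09 for the woodworking router, i.e. 91.57 dB(A).
So the woodworking router must be reduced from 98.6 to 91.57 dB(A): IL = 7.03 dB.

7.0 dB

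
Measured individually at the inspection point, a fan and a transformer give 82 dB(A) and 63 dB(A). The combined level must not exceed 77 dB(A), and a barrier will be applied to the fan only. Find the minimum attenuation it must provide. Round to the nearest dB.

Everything except the fan sums to 10^(63/10) = 1.995e+06 in linear terms, 63.00 dB(A).
The limit corresponds to 10^(77/10) = 5.012e+07; subtracting the fixed part leaves 4.812e+07 for the fan, i.e. 76.82 dB(A).
So the fan must be reduced from 82 to 76.82 dB(A): IL = 5.18 dB.

5 dB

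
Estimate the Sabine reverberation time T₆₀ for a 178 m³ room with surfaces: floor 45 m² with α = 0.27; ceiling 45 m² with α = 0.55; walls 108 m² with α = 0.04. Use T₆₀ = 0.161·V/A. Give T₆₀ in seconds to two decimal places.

0.70 s

A = Σ Sᵢαᵢ = 45·0.27 + 45·0.55 + 108·0.04 = 41.22 m².
T₆₀ = 0.161·V/A = 0.161·178/41.22 = 0.695 s.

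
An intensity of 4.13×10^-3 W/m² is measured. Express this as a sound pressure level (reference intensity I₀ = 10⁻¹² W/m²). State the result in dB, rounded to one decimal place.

96.2 dB

I/I₀ = 4.13×10^-3/10⁻¹² = 4.13×10^9, and L = 10·log₁₀(I/I₀).
L = 10·(0.6160 + 9) = 96.16 dB.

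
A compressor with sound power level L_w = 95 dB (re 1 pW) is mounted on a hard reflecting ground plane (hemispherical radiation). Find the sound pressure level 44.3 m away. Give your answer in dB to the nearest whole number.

Free-field hemispherical radiation: L_p = L_w − 10·log₁₀(2π·r²), r = 44.3 m.
2π·r² = 1.233e+04 m², 10·log₁₀ of that is 40.910 dB.
L_p = 95 − 40.910 = 54.09 dB.

54 dB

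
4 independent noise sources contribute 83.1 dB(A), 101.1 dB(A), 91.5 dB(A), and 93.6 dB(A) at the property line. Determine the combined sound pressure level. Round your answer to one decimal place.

Incoherent sources combine by intensity addition: L_total = 10·log₁₀(Σ 10^(L_i/10)).
Σ 10^(L/10) = 10^(83.1/10) + 10^(101.1/10) + 10^(91.5/10) + 10^(93.6/10) = 1.679e+10.
L_total = 10·log₁₀(1.679e+10) = 102.25 dB(A).

102.3 dB(A)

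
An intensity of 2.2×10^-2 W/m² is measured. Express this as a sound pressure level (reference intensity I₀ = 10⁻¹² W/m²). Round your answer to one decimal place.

L = 10·log₁₀(I/I₀) = 10·log₁₀(2.2×10^-2/10⁻¹²) = 10·log₁₀(2.2×10^10).
L = 10·(0.3424 + 10) = 103.42 dB.

103.4 dB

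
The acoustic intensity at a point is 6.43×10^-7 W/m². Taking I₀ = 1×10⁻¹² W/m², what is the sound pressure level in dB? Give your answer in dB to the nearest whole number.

L = 10·log₁₀(I/I₀) = 10·log₁₀(6.43×10^-7/10⁻¹²) = 10·log₁₀(6.43×10^5).
L = 10·(0.8082 + 5) = 58.08 dB.

58 dB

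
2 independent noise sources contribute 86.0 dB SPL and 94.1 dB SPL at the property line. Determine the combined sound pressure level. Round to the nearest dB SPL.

95 dB SPL

For uncorrelated sources the intensities add, so convert each level to linear form, sum, and take 10·log₁₀ of the total.
Σ 10^(L/10) = 10^(86.0/10) + 10^(94.1/10) = 2.969e+09.
L_total = 10·log₁₀(2.969e+09) = 94.73 dB SPL.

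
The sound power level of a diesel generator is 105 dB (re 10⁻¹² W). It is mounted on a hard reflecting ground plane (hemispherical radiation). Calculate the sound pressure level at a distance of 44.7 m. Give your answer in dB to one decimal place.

64.0 dB

The power spreads over a hemisphere of area 2π·r², so L_p = L_w − 10·log₁₀(2π·r²).
2π·r² = 1.255e+04 m², 10·log₁₀ of that is 40.988 dB.
L_p = 105 − 40.988 = 64.01 dB.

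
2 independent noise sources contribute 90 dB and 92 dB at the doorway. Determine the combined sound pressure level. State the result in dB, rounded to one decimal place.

For uncorrelated sources the intensities add, so convert each level to linear form, sum, and take 10·log₁₀ of the total.
Σ 10^(L/10) = 10^(90/10) + 10^(92/10) = 2.585e+09.
L_total = 10·log₁₀(2.585e+09) = 94.12 dB.

94.1 dB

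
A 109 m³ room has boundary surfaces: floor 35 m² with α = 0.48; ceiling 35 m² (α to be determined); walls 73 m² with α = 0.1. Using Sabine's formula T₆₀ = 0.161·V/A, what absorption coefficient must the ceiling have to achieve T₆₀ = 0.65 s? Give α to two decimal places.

From T₆₀ = 0.161·V/A, the target T₆₀ = 0.65 s needs A = 0.161·109/0.65 = 27.00 m².
Absorption from the other surfaces = 35·0.48 + 73·0.1 = 24.10 m², so the ceiling must supply 2.90 m² over 35 m².
α = 2.90/35 = 0.083.

0.08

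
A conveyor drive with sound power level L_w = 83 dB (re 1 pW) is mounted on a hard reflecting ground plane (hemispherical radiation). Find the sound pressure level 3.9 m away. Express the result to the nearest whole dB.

63 dB

L_p = L_w − 10·log₁₀(2π·r²) with r = 3.9 m.
2π·r² = 95.57 m², 10·log₁₀ of that is 19.803 dB.
L_p = 83 − 19.803 = 63.20 dB.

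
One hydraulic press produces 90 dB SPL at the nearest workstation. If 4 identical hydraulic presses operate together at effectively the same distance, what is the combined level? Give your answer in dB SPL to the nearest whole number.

With 4 equal, uncorrelated contributions the intensity is 4× that of one unit, giving a rise of 10·log₁₀ 4.
L_total = 90 + 10·log₁₀(4) = 90 + 6.021 = 96.02 dB SPL.

96 dB SPL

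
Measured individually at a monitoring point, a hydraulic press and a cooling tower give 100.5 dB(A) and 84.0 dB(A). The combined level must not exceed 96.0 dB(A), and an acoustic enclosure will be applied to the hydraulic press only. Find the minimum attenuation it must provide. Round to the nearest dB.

5 dB

Fixed contribution from the other source: Σ 10^(L/10) = 10^(84.0/10) = 2.512e+08 (84.00 dB(A)).
To meet 96.0 dB(A) overall, the treated hydraulic press may contribute at most 10^(96.0/10) − 2.512e+08 = 3.730e+09, i.e. 95.72 dB(A).
So the hydraulic press must be reduced from 100.5 to 95.72 dB(A): IL = 4.78 dB.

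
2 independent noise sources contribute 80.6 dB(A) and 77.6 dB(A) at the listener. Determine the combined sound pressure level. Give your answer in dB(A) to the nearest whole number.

For uncorrelated sources the intensities add, so convert each level to linear form, sum, and take 10·log₁₀ of the total.
Σ 10^(L/10) = 10^(80.6/10) + 10^(77.6/10) = 1.724e+08.
L_total = 10·log₁₀(1.724e+08) = 82.36 dB(A).

82 dB(A)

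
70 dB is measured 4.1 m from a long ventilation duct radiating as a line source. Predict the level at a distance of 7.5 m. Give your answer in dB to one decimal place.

For a line source, L₂ = L₁ − 10·log₁₀(r₂/r₁).
L₂ = 70 − 10·log₁₀(7.5/4.1) = 70 − 2.623 = 67.38 dB.

67.4 dB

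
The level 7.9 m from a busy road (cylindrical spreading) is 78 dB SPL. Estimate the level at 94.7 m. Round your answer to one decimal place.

67.2 dB SPL

For a line source, L₂ = L₁ − 10·log₁₀(r₂/r₁).
L₂ = 78 − 10·log₁₀(94.7/7.9) = 78 − 10.787 = 67.21 dB SPL.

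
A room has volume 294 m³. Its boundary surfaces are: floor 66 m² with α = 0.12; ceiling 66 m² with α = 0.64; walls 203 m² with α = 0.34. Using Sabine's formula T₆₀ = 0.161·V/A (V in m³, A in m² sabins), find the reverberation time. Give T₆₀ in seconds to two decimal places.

Summing Sᵢαᵢ: 66·0.12 + 66·0.64 + 203·0.34 = 119.18 m².
T₆₀ = 0.161·V/A = 0.161·294/119.18 = 0.397 s.

0.40 s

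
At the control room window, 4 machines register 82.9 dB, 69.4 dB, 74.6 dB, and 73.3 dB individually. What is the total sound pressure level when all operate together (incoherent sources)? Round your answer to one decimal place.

Incoherent sources combine by intensity addition: L_total = 10·log₁₀(Σ 10^(L_i/10)).
Σ 10^(L/10) = 10^(82.9/10) + 10^(69.4/10) + 10^(74.6/10) + 10^(73.3/10) = 2.539e+08.
L_total = 10·log₁₀(2.539e+08) = 84.05 dB.

84.0 dB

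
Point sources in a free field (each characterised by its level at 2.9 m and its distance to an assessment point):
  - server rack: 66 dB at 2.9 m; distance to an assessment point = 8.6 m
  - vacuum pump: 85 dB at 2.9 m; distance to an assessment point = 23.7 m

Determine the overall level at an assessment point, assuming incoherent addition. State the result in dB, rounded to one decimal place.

Propagate each source to the receiver with L = L_ref − 20·log₁₀(r/r_ref), then add intensities.
server rack: 66 − 20·log₁₀(8.6/2.9) = 66 − 9.44 = 56.56 dB.
vacuum pump: 85 − 20·log₁₀(23.7/2.9) = 85 − 18.25 = 66.75 dB.
Σ 10^(L/10) = 5.187e+06 → L_total = 10·log₁₀(5.187e+06) = 67.15 dB.

67.1 dB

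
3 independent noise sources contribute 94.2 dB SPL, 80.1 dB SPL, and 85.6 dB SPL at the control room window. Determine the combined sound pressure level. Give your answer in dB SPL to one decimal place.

For uncorrelated sources the intensities add, so convert each level to linear form, sum, and take 10·log₁₀ of the total.
Σ 10^(L/10) = 10^(94.2/10) + 10^(80.1/10) + 10^(85.6/10) = 3.096e+09.
L_total = 10·log₁₀(3.096e+09) = 94.91 dB SPL.

94.9 dB SPL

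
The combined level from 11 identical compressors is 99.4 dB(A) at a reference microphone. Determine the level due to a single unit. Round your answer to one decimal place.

89.0 dB(A)

For N identical incoherent sources L_total = L₁ + 10·log₁₀ N, so L₁ = 99.4 − 10·log₁₀(11) = 99.4 − 10.414.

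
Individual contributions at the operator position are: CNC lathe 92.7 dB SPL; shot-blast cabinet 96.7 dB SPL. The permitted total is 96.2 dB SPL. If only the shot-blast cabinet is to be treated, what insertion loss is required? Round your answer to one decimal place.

The untreated sources together contribute 10^(92.7/10) = 1.862e+09, i.e. 92.70 dB SPL.
To meet 96.2 dB SPL overall, the treated shot-blast cabinet may contribute at most 10^(96.2/10) − 1.862e+09 = 2.307e+09, i.e. 93.63 dB SPL.
So the shot-blast cabinet must be reduced from 96.7 to 93.63 dB SPL: IL = 3.07 dB.

3.1 dB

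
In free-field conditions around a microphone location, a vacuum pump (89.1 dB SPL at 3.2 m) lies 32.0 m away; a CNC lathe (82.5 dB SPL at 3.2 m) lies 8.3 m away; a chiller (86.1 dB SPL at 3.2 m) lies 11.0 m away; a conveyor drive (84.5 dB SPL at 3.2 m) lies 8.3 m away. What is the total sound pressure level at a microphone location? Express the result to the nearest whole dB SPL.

Apply inverse-square spreading to bring every level to the receiver, then sum 10^(L/10).
vacuum pump: 89.1 − 20·log₁₀(32.0/3.2) = 89.1 − 20.00 = 69.10 dB SPL.
CNC lathe: 82.5 − 20·log₁₀(8.3/3.2) = 82.5 − 8.28 = 74.22 dB SPL.
chiller: 86.1 − 20·log₁₀(11.0/3.2) = 86.1 − 10.72 = 75.38 dB SPL.
conveyor drive: 84.5 − 20·log₁₀(8.3/3.2) = 84.5 − 8.28 = 76.22 dB SPL.
Σ 10^(L/10) = 1.109e+08 → L_total = 10·log₁₀(1.109e+08) = 80.45 dB SPL.

80 dB SPL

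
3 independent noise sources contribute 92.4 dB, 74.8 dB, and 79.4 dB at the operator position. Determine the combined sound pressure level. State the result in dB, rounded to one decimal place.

For uncorrelated sources the intensities add, so convert each level to linear form, sum, and take 10·log₁₀ of the total.
Σ 10^(L/10) = 10^(92.4/10) + 10^(74.8/10) + 10^(79.4/10) = 1.855e+09.
L_total = 10·log₁₀(1.855e+09) = 92.68 dB.

92.7 dB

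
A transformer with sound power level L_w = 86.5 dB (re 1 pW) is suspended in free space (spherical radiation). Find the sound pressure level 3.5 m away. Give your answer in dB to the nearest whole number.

65 dB

Free-field spherical radiation: L_p = L_w − 10·log₁₀(4π·r²), r = 3.5 m.
4π·r² = 153.9 m², 10·log₁₀ of that is 21.873 dB.
L_p = 86.5 − 21.873 = 64.63 dB.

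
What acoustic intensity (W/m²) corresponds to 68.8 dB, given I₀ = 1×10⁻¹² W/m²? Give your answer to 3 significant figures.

7.59e-06 W/m²

I/I₀ = 10^(68.8/10) = 7.586e+06, so I = 7.586e+06 × 10⁻¹² W/m².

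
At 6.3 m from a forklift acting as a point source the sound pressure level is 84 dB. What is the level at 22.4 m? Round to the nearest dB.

73 dB

Spherical spreading from a point source gives a 20·log₁₀(r₂/r₁) drop.
L₂ = 84 − 20·log₁₀(22.4/6.3) = 84 − 11.018 = 72.98 dB.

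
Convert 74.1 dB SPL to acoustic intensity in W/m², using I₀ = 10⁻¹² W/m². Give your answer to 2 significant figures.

I/I₀ = 10^(74.1/10) = 2.57e+07, so I = 2.57e+07 × 10⁻¹² W/m².

2.6e-05 W/m²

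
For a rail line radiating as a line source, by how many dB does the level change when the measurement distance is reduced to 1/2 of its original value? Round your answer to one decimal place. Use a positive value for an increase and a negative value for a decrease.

With cylindrical spreading the level changes by −10·log₁₀(r₂/r₁).
ΔL = −10·log₁₀(0.5) = +3.01 dB.

+3.0 dB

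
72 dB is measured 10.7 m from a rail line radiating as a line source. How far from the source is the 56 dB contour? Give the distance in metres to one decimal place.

Line-source spreading drops the level by 10·log₁₀(r₂/r₁); inverting, r₂/r₁ = 10^(ΔL/10).
r₂ = 10.7·10^((72−56)/10) = 10.7·10^(16.0/10) = 425.97 m.

426.0 m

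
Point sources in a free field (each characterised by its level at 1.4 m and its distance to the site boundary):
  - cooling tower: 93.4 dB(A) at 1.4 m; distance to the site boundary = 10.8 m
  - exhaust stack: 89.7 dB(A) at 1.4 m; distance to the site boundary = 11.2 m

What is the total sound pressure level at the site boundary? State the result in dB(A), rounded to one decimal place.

77.1 dB(A)

First find each source's level at the receiver (point-source: −20·log₁₀(r/r_ref)), then combine on an intensity basis.
cooling tower: 93.4 − 20·log₁₀(10.8/1.4) = 93.4 − 17.75 = 75.65 dB(A).
exhaust stack: 89.7 − 20·log₁₀(11.2/1.4) = 89.7 − 18.06 = 71.64 dB(A).
Σ 10^(L/10) = 5.134e+07 → L_total = 10·log₁₀(5.134e+07) = 77.10 dB(A).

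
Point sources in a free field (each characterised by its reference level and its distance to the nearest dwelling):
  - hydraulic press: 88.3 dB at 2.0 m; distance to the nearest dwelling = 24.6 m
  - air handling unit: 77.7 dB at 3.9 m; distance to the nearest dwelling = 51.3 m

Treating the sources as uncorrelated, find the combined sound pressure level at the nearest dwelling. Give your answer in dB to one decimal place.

66.8 dB

First find each source's level at the receiver (point-source: −20·log₁₀(r/r_ref)), then combine on an intensity basis.
hydraulic press: 88.3 − 20·log₁₀(24.6/2.0) = 88.3 − 21.80 = 66.50 dB.
air handling unit: 77.7 − 20·log₁₀(51.3/3.9) = 77.7 − 22.38 = 55.32 dB.
Σ 10^(L/10) = 4.809e+06 → L_total = 10·log₁₀(4.809e+06) = 66.82 dB.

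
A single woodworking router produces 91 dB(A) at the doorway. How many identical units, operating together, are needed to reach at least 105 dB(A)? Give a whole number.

Need L₁ + 10·log₁₀ N ≥ 105, i.e. log₁₀ N ≥ 1.40.
N ≥ 10^(14.0/10) = 25.119, so N = 26.

26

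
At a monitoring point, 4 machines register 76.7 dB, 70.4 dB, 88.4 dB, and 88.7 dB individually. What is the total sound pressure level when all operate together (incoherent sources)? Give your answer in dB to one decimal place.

For uncorrelated sources the intensities add, so convert each level to linear form, sum, and take 10·log₁₀ of the total.
Σ 10^(L/10) = 10^(76.7/10) + 10^(70.4/10) + 10^(88.4/10) + 10^(88.7/10) = 1.491e+09.
L_total = 10·log₁₀(1.491e+09) = 91.73 dB.

91.7 dB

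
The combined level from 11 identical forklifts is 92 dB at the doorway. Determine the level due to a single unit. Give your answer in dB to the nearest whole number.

Dividing the total intensity by 11 lowers the level by 10·log₁₀ 11 = 10.414 dB: L₁ = 92 − 10.414.

82 dB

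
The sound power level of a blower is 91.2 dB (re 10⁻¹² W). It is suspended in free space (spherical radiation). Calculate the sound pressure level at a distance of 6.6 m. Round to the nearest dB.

64 dB

Free-field spherical radiation: L_p = L_w − 10·log₁₀(4π·r²), r = 6.6 m.
4π·r² = 547.4 m², 10·log₁₀ of that is 27.383 dB.
L_p = 91.2 − 27.383 = 63.82 dB.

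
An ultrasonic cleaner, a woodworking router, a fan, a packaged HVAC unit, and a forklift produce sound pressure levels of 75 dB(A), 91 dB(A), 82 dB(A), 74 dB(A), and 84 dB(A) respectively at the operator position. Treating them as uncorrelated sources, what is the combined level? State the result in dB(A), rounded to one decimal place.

Incoherent sources combine by intensity addition: L_total = 10·log₁₀(Σ 10^(L_i/10)).
Σ 10^(L/10) = 10^(75/10) + 10^(91/10) + 10^(82/10) + 10^(74/10) + 10^(84/10) = 1.725e+09.
L_total = 10·log₁₀(1.725e+09) = 92.37 dB(A).

92.4 dB(A)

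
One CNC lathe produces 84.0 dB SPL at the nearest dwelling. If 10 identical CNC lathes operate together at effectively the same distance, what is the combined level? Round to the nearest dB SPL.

L_total = L₁ + 10·log₁₀ N for N identical incoherent sources.
L_total = 84.0 + 10·log₁₀(10) = 84.0 + 10.000 = 94.00 dB SPL.

94 dB SPL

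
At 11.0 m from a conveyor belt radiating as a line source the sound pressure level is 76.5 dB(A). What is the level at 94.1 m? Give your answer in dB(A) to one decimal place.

Cylindrical spreading from a line source gives a 10·log₁₀(r₂/r₁) drop.
L₂ = 76.5 − 10·log₁₀(94.1/11.0) = 76.5 − 9.322 = 67.18 dB(A).

67.2 dB(A)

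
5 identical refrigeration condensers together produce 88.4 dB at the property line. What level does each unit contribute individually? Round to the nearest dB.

81 dB

5 equal contributions raise the level by 10·log₁₀ 5 = 6.990 dB, so each unit alone gives 88.4 − 6.990.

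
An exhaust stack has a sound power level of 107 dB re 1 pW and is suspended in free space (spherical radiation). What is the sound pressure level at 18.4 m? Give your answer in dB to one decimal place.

70.7 dB

The power spreads over a sphere of area 4π·r², so L_p = L_w − 10·log₁₀(4π·r²).
4π·r² = 4254 m², 10·log₁₀ of that is 36.288 dB.
L_p = 107 − 36.288 = 70.71 dB.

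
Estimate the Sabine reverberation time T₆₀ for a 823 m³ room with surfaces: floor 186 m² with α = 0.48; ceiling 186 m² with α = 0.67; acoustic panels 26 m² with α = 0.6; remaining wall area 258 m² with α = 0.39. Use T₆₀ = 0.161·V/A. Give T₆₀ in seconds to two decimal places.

0.40 s

Summing Sᵢαᵢ: 186·0.48 + 186·0.67 + 26·0.6 + 258·0.39 = 330.12 m².
T₆₀ = 0.161 × 823 / 330.12 = 0.401 s.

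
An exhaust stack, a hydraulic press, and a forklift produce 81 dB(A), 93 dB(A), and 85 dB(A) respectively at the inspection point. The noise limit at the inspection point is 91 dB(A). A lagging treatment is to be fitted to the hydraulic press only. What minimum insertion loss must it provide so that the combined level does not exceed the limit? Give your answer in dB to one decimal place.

3.9 dB

Fixed contribution from the other sources: Σ 10^(L/10) = 10^(81/10) + 10^(85/10) = 4.421e+08 (86.46 dB(A)).
The limit corresponds to 10^(91/10) = 1.259e+09; subtracting the fixed part leaves 8.168e+08 for the hydraulic press, i.e. 89.12 dB(A).
Required insertion loss = 93 − 89.12 = 3.88 dB.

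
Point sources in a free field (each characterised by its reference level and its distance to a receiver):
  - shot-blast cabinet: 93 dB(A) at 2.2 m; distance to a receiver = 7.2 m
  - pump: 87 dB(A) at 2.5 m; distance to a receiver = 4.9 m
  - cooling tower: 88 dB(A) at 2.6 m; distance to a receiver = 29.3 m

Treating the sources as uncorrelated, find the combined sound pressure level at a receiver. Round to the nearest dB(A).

First find each source's level at the receiver (point-source: −20·log₁₀(r/r_ref)), then combine on an intensity basis.
shot-blast cabinet: 93 − 20·log₁₀(7.2/2.2) = 93 − 10.30 = 82.70 dB(A).
pump: 87 − 20·log₁₀(4.9/2.5) = 87 − 5.85 = 81.15 dB(A).
cooling tower: 88 − 20·log₁₀(29.3/2.6) = 88 − 21.04 = 66.96 dB(A).
Σ 10^(L/10) = 3.217e+08 → L_total = 10·log₁₀(3.217e+08) = 85.07 dB(A).

85 dB(A)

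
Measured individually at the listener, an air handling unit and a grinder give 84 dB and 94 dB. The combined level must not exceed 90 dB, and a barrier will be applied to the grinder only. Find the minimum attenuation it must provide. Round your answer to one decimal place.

5.3 dB

Everything except the grinder sums to 10^(84/10) = 2.512e+08 in linear terms, 84.00 dB.
To meet 90 dB overall, the treated grinder may contribute at most 10^(90/10) − 2.512e+08 = 7.488e+08, i.e. 88.74 dB.
So the grinder must be reduced from 94 to 88.74 dB: IL = 5.26 dB.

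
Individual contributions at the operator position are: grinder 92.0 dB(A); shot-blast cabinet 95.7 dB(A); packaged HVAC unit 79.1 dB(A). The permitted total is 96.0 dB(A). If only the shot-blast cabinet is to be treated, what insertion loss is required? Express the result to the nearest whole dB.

2 dB

Everything except the shot-blast cabinet sums to 10^(92.0/10) + 10^(79.1/10) = 1.666e+09 in linear terms, 92.22 dB(A).
The limit corresponds to 10^(96.0/10) = 3.981e+09; subtracting the fixed part leaves 2.315e+09 for the shot-blast cabinet, i.e. 93.65 dB(A).
Required insertion loss = 95.7 − 93.65 = 2.05 dB.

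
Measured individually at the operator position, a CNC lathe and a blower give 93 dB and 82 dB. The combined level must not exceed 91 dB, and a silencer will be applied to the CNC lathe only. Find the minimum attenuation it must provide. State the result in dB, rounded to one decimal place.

2.6 dB

Everything except the CNC lathe sums to 10^(82/10) = 1.585e+08 in linear terms, 82.00 dB.
The limit corresponds to 10^(91/10) = 1.259e+09; subtracting the fixed part leaves 1.100e+09 for the CNC lathe, i.e. 90.42 dB.
Required insertion loss = 93 − 90.42 = 2.58 dB.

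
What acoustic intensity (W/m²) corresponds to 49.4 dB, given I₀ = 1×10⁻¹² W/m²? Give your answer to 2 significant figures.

L = 10·log₁₀(I/I₀) ⇒ I = I₀·10^(L/10) = 10⁻¹² × 10^4.94.

8.7e-08 W/m²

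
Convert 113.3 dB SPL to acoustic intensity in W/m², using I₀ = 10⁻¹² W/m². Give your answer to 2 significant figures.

0.21 W/m²

I/I₀ = 10^(113.3/10) = 2.138e+11, so I = 2.138e+11 × 10⁻¹² W/m².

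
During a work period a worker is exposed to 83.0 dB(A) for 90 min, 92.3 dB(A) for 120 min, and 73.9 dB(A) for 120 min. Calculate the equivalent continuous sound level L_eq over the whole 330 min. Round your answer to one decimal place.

L_eq = 10·log₁₀[(1/T)·Σ tᵢ·10^(Lᵢ/10)] with T = 330 min.
Σ tᵢ·10^(Lᵢ/10) = 90·10^(83.0/10) + 120·10^(92.3/10) + 120·10^(73.9/10) = 2.247e+11.
L_eq = 10·log₁₀(2.247e+11/330) = 88.33 dB(A).

88.3 dB(A)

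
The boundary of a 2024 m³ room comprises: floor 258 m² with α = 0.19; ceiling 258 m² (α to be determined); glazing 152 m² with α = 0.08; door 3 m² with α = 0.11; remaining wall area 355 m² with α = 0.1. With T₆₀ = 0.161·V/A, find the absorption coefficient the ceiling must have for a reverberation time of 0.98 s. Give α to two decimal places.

Required total absorption A = 0.161·2024/0.98 = 332.51 m².
Absorption from the other surfaces = 258·0.19 + 152·0.08 + 3·0.11 + 355·0.1 = 97.01 m², so the ceiling must supply 235.50 m² over 258 m².
α = 235.50/258 = 0.913.

0.91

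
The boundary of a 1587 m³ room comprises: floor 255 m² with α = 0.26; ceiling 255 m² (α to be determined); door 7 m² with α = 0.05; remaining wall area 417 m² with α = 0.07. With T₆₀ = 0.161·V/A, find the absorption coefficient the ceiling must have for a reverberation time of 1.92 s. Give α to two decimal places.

0.15

From T₆₀ = 0.161·V/A, the target T₆₀ = 1.92 s needs A = 0.161·1587/1.92 = 133.08 m².
Absorption from the other surfaces = 255·0.26 + 7·0.05 + 417·0.07 = 95.84 m², so the ceiling must supply 37.24 m² over 255 m².
α = 37.24/255 = 0.146.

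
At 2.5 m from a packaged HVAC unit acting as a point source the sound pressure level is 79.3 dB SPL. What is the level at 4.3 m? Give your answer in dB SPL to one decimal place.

74.6 dB SPL

For a point source, L₂ = L₁ − 20·log₁₀(r₂/r₁).
L₂ = 79.3 − 20·log₁₀(4.3/2.5) = 79.3 − 4.711 = 74.59 dB SPL.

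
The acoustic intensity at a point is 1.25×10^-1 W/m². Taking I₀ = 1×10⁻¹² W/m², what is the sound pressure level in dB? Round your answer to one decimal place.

L = 10·log₁₀(I/I₀) = 10·log₁₀(1.25×10^-1/10⁻¹²) = 10·log₁₀(1.25×10^11).
L = 10·(0.0969 + 11) = 110.97 dB.

111.0 dB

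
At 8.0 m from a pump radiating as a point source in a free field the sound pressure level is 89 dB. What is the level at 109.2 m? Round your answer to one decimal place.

66.3 dB

For a point source, L₂ = L₁ − 20·log₁₀(r₂/r₁).
L₂ = 89 − 20·log₁₀(109.2/8.0) = 89 − 22.703 = 66.30 dB.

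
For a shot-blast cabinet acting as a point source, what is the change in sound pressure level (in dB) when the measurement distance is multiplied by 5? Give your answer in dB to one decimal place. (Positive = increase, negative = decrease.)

Point-source spreading: ΔL = −20·log₁₀(r₂/r₁).
ΔL = −20·log₁₀(5) = -13.98 dB.

-14.0 dB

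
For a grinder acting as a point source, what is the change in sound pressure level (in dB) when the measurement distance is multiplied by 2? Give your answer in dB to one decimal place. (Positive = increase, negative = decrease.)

With spherical spreading the level changes by −20·log₁₀(r₂/r₁).
ΔL = −20·log₁₀(2) = -6.02 dB.

-6.0 dB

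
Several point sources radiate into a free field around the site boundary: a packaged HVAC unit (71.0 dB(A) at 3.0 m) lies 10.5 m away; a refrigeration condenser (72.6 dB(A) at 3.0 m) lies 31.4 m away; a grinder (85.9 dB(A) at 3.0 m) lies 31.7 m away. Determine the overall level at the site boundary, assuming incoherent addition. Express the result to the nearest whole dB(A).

67 dB(A)

Propagate each source to the receiver with L = L_ref − 20·log₁₀(r/r_ref), then add intensities.
packaged HVAC unit: 71.0 − 20·log₁₀(10.5/3.0) = 71.0 − 10.88 = 60.12 dB(A).
refrigeration condenser: 72.6 − 20·log₁₀(31.4/3.0) = 72.6 − 20.40 = 52.20 dB(A).
grinder: 85.9 − 20·log₁₀(31.7/3.0) = 85.9 − 20.48 = 65.42 dB(A).
Σ 10^(L/10) = 4.678e+06 → L_total = 10·log₁₀(4.678e+06) = 66.70 dB(A).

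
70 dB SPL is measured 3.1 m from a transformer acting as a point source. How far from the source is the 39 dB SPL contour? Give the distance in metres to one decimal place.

110.0 m

Point-source spreading drops the level by 20·log₁₀(r₂/r₁); inverting, r₂/r₁ = 10^(ΔL/20).
r₂ = 3.1·10^((70−39)/20) = 3.1·10^(31.0/20) = 109.99 m.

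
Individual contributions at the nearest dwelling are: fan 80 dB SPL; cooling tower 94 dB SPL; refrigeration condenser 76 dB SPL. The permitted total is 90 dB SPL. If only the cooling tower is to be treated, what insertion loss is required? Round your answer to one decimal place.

The untreated sources together contribute 10^(80/10) + 10^(76/10) = 1.398e+08, i.e. 81.46 dB SPL.
The limit corresponds to 10^(90/10) = 1.000e+09; subtracting the fixed part leaves 8.602e+08 for the cooling tower, i.e. 89.35 dB SPL.
So the cooling tower must be reduced from 94 to 89.35 dB SPL: IL = 4.65 dB.

4.7 dB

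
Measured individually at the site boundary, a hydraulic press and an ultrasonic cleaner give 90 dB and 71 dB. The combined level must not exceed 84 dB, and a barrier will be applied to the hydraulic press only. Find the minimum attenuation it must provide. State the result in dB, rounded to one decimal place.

6.2 dB

Everything except the hydraulic press sums to 10^(71/10) = 1.259e+07 in linear terms, 71.00 dB.
To meet 84 dB overall, the treated hydraulic press may contribute at most 10^(84/10) − 1.259e+07 = 2.386e+08, i.e. 83.78 dB.
So the hydraulic press must be reduced from 90 to 83.78 dB: IL = 6.22 dB.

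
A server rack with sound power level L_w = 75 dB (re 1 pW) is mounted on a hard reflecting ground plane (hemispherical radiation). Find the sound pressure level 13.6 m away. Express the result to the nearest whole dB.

44 dB

Free-field hemispherical radiation: L_p = L_w − 10·log₁₀(2π·r²), r = 13.6 m.
2π·r² = 1162 m², 10·log₁₀ of that is 30.653 dB.
L_p = 75 − 30.653 = 44.35 dB.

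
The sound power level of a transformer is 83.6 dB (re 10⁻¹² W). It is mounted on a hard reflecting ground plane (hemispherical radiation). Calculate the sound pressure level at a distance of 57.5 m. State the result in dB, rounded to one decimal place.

The power spreads over a hemisphere of area 2π·r², so L_p = L_w − 10·log₁₀(2π·r²).
2π·r² = 2.077e+04 m², 10·log₁₀ of that is 43.175 dB.
L_p = 83.6 − 43.175 = 40.42 dB.

40.4 dB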